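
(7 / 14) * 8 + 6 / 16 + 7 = 11.38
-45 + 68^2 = 4579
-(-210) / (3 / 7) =490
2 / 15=0.13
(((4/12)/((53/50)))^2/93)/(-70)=-250/16457931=-0.00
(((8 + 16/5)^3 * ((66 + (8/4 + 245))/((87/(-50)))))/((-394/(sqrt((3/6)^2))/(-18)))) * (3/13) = -494710272/371345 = -1332.21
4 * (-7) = -28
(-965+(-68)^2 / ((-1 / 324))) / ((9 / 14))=-20987974 / 9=-2331997.11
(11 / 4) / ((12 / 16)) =3.67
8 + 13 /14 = 125 /14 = 8.93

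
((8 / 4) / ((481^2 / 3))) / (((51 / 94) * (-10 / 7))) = -658 / 19665685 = -0.00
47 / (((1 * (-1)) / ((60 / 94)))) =-30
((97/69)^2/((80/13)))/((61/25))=611585/4646736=0.13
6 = 6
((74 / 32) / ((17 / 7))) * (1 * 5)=1295 / 272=4.76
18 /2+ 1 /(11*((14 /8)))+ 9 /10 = 7663 /770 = 9.95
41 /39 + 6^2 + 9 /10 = 14801 /390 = 37.95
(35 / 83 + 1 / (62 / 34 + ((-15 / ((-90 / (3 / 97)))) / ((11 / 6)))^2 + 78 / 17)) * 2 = 5949748869 / 5149961341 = 1.16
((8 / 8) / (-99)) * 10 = -0.10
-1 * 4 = -4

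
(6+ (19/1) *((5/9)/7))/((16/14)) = 473/72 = 6.57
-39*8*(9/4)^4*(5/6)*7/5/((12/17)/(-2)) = 26431.95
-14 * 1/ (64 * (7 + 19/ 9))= -0.02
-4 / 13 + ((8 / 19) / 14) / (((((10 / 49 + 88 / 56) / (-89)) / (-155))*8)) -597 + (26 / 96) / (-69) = -13477584359 / 23723856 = -568.10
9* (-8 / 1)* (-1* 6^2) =2592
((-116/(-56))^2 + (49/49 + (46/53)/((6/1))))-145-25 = -5128489/31164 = -164.56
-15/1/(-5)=3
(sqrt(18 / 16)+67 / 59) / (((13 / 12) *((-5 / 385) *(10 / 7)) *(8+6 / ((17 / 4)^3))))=-13.53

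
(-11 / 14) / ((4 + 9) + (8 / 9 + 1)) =-99 / 1876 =-0.05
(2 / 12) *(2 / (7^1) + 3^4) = 569 / 42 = 13.55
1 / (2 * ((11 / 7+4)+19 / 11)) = 77 / 1124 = 0.07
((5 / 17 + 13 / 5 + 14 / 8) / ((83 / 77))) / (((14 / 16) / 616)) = 3033.11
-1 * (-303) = 303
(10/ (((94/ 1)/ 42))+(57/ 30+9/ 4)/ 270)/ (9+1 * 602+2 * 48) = 1137901/ 179436600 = 0.01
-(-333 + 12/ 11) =3651/ 11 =331.91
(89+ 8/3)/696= 275/2088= 0.13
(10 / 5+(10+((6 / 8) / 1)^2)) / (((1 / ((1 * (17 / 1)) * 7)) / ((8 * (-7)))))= -83716.50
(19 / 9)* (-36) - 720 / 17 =-2012 / 17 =-118.35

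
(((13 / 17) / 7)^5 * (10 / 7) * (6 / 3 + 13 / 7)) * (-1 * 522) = -52330035420 / 1169313293351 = -0.04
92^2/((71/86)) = 727904/71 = 10252.17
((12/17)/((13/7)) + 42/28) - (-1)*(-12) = -4473/442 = -10.12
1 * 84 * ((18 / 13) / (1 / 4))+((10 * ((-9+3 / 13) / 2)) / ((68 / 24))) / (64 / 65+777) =465.21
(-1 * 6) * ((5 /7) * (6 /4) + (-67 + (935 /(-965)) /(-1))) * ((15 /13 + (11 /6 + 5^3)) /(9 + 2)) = 1752226143 /386386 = 4534.91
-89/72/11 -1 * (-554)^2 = -243077561/792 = -306916.11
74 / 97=0.76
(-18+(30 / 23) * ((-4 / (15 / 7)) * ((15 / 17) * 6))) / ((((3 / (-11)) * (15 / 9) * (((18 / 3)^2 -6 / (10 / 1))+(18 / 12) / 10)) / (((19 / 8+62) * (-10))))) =-38012150 / 30889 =-1230.60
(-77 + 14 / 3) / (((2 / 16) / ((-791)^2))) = -1086182216 / 3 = -362060738.67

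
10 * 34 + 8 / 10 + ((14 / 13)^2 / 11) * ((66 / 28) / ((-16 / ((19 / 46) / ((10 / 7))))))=340.80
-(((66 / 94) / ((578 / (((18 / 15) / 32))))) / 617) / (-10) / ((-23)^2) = 99 / 7093433790400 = 0.00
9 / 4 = 2.25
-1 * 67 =-67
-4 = -4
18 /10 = 1.80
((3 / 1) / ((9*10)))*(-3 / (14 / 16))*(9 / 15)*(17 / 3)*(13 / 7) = -884 / 1225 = -0.72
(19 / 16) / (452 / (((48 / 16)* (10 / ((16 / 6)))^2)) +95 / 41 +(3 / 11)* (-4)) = 5784075 / 58158512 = 0.10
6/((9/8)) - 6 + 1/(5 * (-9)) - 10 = -481/45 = -10.69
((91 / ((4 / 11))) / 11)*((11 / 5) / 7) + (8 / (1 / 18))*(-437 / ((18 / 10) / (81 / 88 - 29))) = 215966973 / 220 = 981668.06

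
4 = 4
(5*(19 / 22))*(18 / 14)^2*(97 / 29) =746415 / 31262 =23.88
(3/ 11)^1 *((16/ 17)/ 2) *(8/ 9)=64/ 561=0.11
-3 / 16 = -0.19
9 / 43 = 0.21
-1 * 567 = -567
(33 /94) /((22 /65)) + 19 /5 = 4547 /940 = 4.84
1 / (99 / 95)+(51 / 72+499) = 396529 / 792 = 500.67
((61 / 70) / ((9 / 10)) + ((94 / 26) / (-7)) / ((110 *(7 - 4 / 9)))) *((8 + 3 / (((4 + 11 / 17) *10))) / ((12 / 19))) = 622526318387 / 50389138800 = 12.35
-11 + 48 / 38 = -185 / 19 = -9.74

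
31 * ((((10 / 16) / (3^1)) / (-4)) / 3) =-155 / 288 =-0.54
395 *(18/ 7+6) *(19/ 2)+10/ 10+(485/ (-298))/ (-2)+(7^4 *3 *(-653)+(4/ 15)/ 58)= -8477737255391/ 1814820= -4671392.90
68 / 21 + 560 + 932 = 31400 / 21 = 1495.24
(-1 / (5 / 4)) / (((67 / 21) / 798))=-67032 / 335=-200.10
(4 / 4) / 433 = 1 / 433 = 0.00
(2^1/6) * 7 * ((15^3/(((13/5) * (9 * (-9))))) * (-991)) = 4335625/117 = 37056.62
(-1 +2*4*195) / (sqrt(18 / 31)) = 2045.93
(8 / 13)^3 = 512 / 2197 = 0.23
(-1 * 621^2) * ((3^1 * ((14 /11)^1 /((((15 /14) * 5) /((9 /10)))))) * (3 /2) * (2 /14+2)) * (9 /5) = -1431218.93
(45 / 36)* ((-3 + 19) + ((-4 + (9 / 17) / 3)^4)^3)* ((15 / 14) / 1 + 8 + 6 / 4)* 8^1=1032066341.25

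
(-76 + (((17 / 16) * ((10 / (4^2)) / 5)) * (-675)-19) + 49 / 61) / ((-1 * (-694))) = -1435463 / 5418752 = -0.26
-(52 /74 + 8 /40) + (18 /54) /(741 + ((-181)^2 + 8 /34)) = -285335393 /316093590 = -0.90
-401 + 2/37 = -400.95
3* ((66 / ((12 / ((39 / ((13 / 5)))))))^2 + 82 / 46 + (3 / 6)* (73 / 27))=16914511 / 828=20428.15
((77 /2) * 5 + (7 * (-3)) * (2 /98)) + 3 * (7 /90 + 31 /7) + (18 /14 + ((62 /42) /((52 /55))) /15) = 3390337 /16380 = 206.98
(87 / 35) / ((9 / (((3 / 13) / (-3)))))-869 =-1186214 / 1365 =-869.02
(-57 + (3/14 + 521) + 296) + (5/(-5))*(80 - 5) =9593/14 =685.21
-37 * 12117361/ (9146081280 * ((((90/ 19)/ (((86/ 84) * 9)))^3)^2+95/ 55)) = -1466678058501795434977718663/ 52232054956150148583867310080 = -0.03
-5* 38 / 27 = -190 / 27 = -7.04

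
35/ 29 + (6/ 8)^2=821/ 464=1.77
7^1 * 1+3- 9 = 1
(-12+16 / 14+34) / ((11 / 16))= 2592 / 77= 33.66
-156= -156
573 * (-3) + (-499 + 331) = -1887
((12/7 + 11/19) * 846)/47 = 5490/133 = 41.28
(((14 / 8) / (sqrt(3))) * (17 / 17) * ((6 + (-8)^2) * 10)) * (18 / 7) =1050 * sqrt(3) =1818.65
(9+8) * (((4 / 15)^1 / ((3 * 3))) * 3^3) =68 / 5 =13.60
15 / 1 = 15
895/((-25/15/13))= -6981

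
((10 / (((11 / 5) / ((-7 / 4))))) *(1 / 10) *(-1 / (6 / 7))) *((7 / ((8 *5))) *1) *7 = 2401 / 2112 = 1.14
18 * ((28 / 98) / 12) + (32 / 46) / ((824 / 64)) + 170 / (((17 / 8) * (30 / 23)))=3075281 / 49749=61.82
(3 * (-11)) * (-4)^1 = 132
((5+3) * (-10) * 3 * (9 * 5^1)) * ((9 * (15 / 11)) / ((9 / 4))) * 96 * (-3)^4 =-5038848000 / 11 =-458077090.91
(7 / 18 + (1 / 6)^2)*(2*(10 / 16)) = 25 / 48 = 0.52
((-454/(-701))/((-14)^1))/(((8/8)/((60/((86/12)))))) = -0.39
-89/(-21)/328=89/6888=0.01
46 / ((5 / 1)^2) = 46 / 25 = 1.84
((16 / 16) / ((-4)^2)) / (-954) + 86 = 86.00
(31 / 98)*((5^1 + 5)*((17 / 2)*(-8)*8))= -84320 / 49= -1720.82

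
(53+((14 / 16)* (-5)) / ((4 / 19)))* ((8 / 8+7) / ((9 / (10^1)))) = 5155 / 18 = 286.39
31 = 31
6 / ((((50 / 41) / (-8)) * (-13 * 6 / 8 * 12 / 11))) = 3608 / 975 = 3.70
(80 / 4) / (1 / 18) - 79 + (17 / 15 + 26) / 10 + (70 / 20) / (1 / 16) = 50957 / 150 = 339.71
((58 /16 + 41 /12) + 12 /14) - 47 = -39.10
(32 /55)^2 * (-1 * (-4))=4096 /3025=1.35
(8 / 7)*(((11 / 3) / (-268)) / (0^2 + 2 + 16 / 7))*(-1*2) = 0.01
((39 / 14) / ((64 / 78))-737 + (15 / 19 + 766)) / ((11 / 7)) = 21.12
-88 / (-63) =1.40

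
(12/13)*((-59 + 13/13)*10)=-6960/13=-535.38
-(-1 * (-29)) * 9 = -261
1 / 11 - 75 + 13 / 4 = -3153 / 44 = -71.66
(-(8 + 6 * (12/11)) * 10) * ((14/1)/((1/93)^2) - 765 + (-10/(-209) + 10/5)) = -40236027200/2299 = -17501534.23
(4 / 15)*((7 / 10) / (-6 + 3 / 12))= -56 / 1725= -0.03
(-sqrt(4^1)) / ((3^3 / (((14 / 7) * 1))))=-4 / 27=-0.15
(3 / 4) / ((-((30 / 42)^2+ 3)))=-147 / 688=-0.21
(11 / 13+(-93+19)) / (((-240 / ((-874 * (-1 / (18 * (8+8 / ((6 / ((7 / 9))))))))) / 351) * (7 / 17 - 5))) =-63584811 / 507520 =-125.29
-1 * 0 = 0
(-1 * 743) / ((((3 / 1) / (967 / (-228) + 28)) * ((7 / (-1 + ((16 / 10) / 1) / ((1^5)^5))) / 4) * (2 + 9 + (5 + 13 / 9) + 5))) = -12074493 / 134330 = -89.89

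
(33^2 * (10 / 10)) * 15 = 16335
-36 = -36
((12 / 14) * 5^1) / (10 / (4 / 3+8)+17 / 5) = 300 / 313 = 0.96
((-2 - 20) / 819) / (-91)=22 / 74529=0.00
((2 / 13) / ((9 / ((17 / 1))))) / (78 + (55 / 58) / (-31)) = 61132 / 16402113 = 0.00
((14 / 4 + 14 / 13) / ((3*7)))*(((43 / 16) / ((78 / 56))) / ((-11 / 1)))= -5117 / 133848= -0.04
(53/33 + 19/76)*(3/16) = 245/704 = 0.35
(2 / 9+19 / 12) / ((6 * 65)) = 1 / 216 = 0.00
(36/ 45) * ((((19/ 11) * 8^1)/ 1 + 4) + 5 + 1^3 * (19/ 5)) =5856/ 275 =21.29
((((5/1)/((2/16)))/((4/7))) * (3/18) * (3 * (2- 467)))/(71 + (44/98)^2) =-2605085/11397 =-228.58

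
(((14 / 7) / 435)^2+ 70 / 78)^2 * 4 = 19495350945316 / 6051231005625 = 3.22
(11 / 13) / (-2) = -11 / 26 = -0.42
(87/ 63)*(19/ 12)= 551/ 252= 2.19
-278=-278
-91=-91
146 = 146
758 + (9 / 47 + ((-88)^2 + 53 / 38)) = 15187405 / 1786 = 8503.59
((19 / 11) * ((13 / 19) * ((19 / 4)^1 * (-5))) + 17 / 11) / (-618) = 389 / 9064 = 0.04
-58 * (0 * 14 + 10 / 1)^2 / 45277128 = -0.00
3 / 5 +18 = 93 / 5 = 18.60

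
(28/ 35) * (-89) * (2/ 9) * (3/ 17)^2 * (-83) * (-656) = -38766976/ 1445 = -26828.36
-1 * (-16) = 16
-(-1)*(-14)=-14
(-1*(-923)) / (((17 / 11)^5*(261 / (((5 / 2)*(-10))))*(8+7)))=-743250365 / 1111748031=-0.67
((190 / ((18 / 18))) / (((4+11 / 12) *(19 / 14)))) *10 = 16800 / 59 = 284.75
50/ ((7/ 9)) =450/ 7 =64.29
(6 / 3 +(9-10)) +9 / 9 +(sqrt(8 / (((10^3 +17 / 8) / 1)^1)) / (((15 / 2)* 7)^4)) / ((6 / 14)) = 128* sqrt(8017) / 417630583125 +2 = 2.00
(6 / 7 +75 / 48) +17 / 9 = 4343 / 1008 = 4.31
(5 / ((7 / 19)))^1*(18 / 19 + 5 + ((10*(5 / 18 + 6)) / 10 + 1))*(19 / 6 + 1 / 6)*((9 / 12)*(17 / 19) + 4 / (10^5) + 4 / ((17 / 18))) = 179197067179 / 61047000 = 2935.40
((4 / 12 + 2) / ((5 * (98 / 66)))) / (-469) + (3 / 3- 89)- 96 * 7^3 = -541957651 / 16415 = -33016.00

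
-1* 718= -718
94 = 94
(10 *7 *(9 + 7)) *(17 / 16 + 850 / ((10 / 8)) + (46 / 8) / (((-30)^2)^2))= 762790.01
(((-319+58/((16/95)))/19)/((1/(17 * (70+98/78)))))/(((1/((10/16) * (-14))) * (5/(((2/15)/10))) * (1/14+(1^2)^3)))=-469926121/13338000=-35.23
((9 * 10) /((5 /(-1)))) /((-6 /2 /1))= 6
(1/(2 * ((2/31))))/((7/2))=31/14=2.21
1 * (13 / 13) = 1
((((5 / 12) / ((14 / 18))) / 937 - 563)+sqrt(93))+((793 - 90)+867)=sqrt(93)+26419667 / 26236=1016.64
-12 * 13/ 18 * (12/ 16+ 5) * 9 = -897/ 2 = -448.50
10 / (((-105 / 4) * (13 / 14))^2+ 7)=640 / 38473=0.02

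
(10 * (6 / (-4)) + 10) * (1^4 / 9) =-5 / 9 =-0.56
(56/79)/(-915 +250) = -8/7505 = -0.00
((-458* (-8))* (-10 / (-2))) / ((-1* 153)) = -18320 / 153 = -119.74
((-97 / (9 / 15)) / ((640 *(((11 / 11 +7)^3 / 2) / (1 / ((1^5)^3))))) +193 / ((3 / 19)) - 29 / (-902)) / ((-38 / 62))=-88421230033 / 44335104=-1994.38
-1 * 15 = -15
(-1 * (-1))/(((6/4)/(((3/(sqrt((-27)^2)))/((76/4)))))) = 2/513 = 0.00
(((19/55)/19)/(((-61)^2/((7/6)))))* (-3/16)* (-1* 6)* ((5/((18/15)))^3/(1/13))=284375/47152512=0.01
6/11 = 0.55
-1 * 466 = -466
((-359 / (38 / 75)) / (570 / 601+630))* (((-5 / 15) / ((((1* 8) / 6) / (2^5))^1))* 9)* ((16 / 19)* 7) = 13592817 / 28519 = 476.62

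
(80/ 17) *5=400/ 17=23.53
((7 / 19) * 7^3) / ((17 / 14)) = 33614 / 323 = 104.07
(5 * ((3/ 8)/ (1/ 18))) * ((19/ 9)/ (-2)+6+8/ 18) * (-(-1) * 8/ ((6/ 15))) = 7275/ 2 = 3637.50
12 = 12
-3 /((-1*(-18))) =-1 /6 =-0.17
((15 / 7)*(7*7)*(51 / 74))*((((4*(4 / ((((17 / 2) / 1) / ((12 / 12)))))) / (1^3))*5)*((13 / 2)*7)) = 1146600 / 37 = 30989.19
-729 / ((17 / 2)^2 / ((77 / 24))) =-18711 / 578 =-32.37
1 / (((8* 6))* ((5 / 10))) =1 / 24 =0.04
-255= -255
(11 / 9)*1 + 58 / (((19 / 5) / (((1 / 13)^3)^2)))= 1.22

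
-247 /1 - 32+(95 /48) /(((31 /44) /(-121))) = -230233 /372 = -618.91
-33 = -33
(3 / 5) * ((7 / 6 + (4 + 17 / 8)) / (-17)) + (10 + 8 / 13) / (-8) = -2801 / 1768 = -1.58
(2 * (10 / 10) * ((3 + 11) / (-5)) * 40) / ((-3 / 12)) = 896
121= 121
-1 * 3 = -3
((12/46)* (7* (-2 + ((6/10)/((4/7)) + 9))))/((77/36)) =378/55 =6.87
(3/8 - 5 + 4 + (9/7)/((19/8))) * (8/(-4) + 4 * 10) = -89/28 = -3.18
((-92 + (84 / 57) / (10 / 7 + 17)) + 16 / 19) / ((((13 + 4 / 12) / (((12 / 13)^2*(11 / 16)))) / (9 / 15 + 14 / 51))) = -205345536 / 58681025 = -3.50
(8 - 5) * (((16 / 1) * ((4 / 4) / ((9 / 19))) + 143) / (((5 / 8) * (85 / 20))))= 50912 / 255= 199.65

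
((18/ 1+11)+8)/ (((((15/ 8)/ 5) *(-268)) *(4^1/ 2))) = -37/ 201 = -0.18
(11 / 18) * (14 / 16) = 77 / 144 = 0.53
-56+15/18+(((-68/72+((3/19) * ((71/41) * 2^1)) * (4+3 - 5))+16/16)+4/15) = -1884232/35055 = -53.75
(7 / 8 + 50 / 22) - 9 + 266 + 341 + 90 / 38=1009079 / 1672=603.52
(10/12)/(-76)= -5/456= -0.01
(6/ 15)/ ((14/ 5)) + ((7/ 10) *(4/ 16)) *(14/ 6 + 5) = 1.43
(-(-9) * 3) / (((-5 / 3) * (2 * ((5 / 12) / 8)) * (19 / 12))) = -46656 / 475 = -98.22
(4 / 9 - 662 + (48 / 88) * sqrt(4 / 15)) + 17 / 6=-11857 / 18 + 4 * sqrt(15) / 55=-658.44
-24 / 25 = -0.96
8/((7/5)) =40/7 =5.71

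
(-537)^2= 288369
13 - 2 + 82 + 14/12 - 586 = -2951/6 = -491.83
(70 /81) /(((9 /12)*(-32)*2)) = -35 /1944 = -0.02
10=10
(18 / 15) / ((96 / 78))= 0.98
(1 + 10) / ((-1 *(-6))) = 11 / 6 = 1.83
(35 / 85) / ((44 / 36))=63 / 187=0.34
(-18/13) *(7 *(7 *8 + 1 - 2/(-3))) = -7266/13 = -558.92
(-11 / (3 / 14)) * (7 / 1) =-1078 / 3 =-359.33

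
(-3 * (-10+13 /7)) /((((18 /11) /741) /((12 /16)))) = 464607 /56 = 8296.55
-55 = -55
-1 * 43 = -43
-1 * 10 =-10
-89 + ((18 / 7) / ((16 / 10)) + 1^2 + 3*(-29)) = -4855 / 28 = -173.39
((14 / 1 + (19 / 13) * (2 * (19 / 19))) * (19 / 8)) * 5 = 200.96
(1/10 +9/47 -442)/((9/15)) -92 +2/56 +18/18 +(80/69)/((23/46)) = -74897527/90804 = -824.83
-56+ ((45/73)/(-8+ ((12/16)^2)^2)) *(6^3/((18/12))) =-9699976/143591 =-67.55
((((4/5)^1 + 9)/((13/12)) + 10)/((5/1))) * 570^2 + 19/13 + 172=16091303/13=1237792.54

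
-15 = -15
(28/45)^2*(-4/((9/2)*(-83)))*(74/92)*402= 15548288/11597175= 1.34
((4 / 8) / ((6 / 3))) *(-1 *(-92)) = 23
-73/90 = -0.81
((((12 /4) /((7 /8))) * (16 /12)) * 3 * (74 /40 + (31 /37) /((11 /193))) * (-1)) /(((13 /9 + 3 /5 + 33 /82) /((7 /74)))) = -1193071464 /135967711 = -8.77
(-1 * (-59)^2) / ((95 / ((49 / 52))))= -170569 / 4940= -34.53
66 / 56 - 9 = -219 / 28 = -7.82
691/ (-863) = -691/ 863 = -0.80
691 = 691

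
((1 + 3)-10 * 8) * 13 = -988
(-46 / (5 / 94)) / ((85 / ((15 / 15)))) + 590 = 246426 / 425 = 579.83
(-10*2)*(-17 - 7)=480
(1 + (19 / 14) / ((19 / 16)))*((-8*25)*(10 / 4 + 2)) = -13500 / 7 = -1928.57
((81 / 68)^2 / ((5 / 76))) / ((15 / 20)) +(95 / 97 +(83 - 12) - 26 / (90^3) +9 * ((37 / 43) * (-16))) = -10180864222747 / 439375225500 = -23.17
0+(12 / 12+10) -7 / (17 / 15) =82 / 17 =4.82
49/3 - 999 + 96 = -2660/3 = -886.67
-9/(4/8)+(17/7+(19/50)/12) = -65267/4200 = -15.54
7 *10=70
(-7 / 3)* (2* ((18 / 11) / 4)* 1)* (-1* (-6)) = -11.45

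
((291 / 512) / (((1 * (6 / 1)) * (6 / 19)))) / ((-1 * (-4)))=1843 / 24576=0.07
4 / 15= 0.27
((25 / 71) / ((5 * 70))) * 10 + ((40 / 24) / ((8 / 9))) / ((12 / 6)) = 0.95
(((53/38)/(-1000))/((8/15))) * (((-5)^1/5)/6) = 53/121600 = 0.00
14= 14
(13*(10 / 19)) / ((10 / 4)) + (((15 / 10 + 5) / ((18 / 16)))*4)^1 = 4420 / 171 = 25.85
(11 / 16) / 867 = 11 / 13872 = 0.00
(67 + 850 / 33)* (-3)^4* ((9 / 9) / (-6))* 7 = -192843 / 22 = -8765.59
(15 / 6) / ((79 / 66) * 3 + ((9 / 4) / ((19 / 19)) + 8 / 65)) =7150 / 17057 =0.42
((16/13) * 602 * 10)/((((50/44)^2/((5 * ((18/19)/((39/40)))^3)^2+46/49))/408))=132897283893104456133636096/2583051855744917375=51449715.81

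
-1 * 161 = -161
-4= -4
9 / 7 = 1.29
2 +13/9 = 31/9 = 3.44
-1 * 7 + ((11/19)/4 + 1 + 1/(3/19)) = 109/228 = 0.48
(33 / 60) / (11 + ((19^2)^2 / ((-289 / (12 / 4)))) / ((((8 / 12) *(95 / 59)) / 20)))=-3179 / 145621580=-0.00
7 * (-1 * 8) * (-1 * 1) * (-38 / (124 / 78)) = -41496 / 31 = -1338.58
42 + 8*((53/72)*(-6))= 20/3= 6.67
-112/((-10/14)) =784/5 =156.80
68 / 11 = 6.18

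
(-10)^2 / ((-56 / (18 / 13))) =-225 / 91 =-2.47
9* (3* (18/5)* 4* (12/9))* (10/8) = 648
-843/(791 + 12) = -843/803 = -1.05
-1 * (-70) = 70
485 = 485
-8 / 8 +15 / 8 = 7 / 8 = 0.88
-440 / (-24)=55 / 3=18.33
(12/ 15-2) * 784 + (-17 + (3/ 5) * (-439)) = -6106/ 5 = -1221.20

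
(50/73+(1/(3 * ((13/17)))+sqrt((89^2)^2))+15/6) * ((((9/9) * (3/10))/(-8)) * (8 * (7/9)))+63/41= -12939479357/7003620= -1847.54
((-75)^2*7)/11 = 39375/11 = 3579.55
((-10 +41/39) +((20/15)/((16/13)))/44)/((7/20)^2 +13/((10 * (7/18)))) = -2.58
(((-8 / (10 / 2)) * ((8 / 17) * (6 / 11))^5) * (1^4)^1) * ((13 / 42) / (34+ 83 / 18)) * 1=-79498838016 / 5562382904622775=-0.00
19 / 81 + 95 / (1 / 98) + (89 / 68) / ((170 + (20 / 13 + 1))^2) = 9310.23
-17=-17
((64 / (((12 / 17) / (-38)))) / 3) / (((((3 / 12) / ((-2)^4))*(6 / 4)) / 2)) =-2646016 / 27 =-98000.59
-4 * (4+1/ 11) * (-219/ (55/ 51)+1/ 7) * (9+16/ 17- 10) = -2812608/ 14399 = -195.33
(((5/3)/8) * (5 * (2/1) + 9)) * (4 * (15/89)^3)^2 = 721406250/496981290961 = 0.00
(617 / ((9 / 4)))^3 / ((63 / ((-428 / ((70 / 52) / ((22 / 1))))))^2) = 900979815571667566592 / 3544416225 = 254196956107.11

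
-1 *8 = -8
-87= -87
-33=-33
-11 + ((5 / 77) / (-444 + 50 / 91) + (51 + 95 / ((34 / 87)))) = 1068119385 / 3773099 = 283.09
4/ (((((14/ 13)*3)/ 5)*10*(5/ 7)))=13/ 15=0.87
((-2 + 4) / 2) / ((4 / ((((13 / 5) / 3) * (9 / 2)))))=39 / 40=0.98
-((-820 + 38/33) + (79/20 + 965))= -99067/660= -150.10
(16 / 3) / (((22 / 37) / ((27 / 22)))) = 1332 / 121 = 11.01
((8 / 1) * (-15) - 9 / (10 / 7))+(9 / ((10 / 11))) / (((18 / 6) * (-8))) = -10137 / 80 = -126.71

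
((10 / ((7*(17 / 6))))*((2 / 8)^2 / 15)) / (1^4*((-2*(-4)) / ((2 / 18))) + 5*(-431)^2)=1 / 442145452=0.00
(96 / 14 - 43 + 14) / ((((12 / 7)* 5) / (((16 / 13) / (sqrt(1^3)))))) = -3.18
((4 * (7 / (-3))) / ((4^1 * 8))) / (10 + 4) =-1 / 48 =-0.02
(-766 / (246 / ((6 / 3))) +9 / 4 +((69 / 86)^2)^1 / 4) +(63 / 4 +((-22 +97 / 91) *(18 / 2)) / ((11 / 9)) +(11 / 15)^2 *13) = -36941879641463 / 273185312400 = -135.23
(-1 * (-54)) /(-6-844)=-27 /425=-0.06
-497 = -497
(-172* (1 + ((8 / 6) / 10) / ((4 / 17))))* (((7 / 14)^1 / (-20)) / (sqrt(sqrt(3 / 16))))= 10.24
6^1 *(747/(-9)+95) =72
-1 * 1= -1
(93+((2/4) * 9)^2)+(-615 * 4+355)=-7967/4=-1991.75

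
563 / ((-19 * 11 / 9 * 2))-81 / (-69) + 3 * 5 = 38955 / 9614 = 4.05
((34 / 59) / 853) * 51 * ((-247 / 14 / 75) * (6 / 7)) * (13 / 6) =-0.02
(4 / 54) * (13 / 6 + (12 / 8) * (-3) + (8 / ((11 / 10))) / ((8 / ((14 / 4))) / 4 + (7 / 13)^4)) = 75783106 / 116766441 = 0.65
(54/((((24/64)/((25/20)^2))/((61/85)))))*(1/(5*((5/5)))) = 32.29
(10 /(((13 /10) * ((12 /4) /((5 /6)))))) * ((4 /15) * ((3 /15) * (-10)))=-1.14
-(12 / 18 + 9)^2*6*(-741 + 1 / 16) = 9970055 / 24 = 415418.96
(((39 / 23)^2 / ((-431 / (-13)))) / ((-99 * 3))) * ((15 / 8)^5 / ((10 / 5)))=-556115625 / 164363567104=-0.00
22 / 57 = 0.39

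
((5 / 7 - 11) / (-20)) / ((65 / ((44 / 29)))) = 792 / 65975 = 0.01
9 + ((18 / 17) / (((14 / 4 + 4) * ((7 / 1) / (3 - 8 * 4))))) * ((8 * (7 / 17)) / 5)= 62241 / 7225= 8.61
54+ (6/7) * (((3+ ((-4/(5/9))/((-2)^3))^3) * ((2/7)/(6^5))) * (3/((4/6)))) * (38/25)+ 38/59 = 94786993403/1734600000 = 54.64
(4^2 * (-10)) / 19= -160 / 19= -8.42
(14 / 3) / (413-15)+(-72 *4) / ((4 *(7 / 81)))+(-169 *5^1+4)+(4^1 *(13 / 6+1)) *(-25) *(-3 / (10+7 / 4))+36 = -1557.28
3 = 3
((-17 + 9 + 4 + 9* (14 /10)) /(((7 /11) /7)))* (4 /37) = 10.23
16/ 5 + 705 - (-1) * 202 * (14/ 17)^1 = 74337/ 85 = 874.55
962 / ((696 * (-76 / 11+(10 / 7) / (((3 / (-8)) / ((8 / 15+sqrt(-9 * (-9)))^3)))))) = -24999975 / 59825576912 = -0.00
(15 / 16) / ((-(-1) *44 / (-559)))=-8385 / 704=-11.91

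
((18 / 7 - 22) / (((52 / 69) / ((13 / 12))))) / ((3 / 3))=-391 / 14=-27.93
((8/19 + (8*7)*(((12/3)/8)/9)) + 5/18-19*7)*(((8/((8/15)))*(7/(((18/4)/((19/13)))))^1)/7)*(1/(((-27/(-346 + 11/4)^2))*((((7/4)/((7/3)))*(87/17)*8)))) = 7079705641595/79151904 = 89444.54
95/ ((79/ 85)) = 8075/ 79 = 102.22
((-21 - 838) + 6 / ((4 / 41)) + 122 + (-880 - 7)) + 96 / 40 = -15601 / 10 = -1560.10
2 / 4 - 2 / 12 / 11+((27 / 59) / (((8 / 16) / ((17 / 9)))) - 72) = -135874 / 1947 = -69.79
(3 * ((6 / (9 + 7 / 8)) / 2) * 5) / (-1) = -360 / 79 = -4.56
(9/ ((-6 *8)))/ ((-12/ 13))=0.20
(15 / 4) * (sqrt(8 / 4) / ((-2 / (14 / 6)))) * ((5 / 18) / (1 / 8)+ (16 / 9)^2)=-3815 * sqrt(2) / 162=-33.30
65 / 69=0.94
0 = 0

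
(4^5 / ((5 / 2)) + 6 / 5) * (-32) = -65728 / 5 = -13145.60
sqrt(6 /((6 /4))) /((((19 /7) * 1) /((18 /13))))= 252 /247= 1.02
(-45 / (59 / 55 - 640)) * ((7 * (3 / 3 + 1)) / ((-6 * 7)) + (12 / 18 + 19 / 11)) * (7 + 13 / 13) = 40800 / 35141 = 1.16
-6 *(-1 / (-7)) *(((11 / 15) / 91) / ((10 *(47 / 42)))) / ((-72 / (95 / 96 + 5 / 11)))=61 / 4927104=0.00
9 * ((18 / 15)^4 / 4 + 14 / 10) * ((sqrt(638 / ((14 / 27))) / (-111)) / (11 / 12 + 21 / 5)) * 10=-258984 * sqrt(6699) / 1987825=-10.66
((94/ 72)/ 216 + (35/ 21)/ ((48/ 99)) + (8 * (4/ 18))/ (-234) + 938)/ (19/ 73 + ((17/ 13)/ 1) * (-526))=-992465003/ 724855392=-1.37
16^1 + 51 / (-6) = 15 / 2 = 7.50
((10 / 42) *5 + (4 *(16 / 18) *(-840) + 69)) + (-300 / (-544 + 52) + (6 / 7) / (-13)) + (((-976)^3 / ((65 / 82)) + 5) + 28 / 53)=-3478911686139926 / 2966145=-1172873101.67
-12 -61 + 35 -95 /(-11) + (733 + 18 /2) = 7839 /11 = 712.64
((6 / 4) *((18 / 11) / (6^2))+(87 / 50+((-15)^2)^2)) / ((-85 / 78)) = -2171890071 / 46750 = -46457.54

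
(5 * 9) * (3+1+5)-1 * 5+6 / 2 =403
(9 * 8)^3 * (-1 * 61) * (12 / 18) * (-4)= 60715008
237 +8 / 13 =3089 / 13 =237.62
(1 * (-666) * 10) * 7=-46620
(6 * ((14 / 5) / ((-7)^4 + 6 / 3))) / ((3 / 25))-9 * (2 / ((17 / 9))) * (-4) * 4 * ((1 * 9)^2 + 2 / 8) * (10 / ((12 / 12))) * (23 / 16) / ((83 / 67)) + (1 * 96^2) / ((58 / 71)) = 15244214014879 / 98328357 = 155033.75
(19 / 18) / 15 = 0.07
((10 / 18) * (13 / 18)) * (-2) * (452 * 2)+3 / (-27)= -58769 / 81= -725.54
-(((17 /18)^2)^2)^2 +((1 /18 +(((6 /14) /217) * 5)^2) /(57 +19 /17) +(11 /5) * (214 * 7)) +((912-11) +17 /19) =131791471163520552361261 /31402378659430920960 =4196.86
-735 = -735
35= 35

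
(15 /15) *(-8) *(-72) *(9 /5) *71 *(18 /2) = 3312576 /5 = 662515.20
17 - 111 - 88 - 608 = -790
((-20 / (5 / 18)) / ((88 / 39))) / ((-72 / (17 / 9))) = 221 / 264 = 0.84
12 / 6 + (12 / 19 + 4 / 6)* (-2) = -34 / 57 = -0.60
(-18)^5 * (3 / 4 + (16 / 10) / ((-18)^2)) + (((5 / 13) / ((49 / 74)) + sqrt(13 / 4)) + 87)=-4543146487 / 3185 + sqrt(13) / 2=-1426417.82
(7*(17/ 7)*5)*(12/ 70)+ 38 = 368/ 7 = 52.57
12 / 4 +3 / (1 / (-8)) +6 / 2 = -18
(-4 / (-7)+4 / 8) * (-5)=-5.36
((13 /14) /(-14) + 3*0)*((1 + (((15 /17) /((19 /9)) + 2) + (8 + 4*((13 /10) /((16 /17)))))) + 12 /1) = -4861259 /2532320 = -1.92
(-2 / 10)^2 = 1 / 25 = 0.04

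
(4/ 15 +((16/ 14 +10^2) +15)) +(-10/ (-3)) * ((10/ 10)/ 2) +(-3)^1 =12083/ 105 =115.08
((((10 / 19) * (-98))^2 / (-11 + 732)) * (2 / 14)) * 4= 78400 / 37183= 2.11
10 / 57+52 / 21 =2.65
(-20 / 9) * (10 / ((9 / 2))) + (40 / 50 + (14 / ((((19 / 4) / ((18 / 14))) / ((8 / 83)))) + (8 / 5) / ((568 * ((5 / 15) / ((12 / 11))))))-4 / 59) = -22552764508 / 5885993223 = -3.83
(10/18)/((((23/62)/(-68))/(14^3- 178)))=-54091280/207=-261310.53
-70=-70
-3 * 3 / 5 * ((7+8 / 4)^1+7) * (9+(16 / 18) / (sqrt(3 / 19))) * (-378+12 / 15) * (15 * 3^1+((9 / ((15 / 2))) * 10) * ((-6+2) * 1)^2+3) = 3862528 * sqrt(57) / 5+117324288 / 5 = 29297146.98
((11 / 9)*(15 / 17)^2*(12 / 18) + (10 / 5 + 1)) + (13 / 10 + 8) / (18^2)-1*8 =-1353641 / 312120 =-4.34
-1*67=-67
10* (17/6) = 85/3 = 28.33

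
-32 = -32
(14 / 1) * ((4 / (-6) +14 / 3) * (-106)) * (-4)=23744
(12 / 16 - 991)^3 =-62146192681 / 64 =-971034260.64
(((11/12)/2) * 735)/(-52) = -6.48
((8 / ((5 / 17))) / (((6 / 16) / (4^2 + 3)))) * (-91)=-1881152 / 15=-125410.13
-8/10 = -4/5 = -0.80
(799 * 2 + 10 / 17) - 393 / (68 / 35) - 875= 521.31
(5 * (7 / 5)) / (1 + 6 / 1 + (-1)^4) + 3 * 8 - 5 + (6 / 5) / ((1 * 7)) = 5613 / 280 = 20.05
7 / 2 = 3.50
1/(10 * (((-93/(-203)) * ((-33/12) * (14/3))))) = -29/1705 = -0.02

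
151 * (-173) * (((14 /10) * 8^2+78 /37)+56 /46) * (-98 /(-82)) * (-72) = 36440648333712 /174455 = 208882796.90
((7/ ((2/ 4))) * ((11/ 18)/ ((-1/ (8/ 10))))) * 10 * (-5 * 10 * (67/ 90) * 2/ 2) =206360/ 81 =2547.65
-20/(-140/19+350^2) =-19/116368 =-0.00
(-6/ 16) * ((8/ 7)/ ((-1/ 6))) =18/ 7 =2.57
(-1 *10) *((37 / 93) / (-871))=370 / 81003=0.00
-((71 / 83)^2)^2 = -25411681 / 47458321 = -0.54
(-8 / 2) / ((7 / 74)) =-296 / 7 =-42.29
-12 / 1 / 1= -12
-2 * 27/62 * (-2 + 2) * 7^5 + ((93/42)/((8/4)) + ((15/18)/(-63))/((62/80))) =25547/23436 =1.09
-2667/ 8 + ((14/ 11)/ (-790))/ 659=-7636567841/ 22906840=-333.38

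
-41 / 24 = -1.71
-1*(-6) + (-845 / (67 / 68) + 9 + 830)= -845 / 67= -12.61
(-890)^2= 792100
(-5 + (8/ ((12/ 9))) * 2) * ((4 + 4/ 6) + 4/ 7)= 110/ 3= 36.67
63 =63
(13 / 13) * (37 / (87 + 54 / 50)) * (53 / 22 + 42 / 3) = 333925 / 48444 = 6.89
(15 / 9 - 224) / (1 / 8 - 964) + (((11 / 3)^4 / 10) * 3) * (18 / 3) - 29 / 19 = 324.06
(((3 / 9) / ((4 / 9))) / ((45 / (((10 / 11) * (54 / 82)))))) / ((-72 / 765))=-765 / 7216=-0.11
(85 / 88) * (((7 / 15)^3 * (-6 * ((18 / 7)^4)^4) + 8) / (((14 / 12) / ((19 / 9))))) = -2179157095334628708286 / 559534035100425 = -3894592.57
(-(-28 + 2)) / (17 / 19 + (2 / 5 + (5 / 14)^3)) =19.40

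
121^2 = 14641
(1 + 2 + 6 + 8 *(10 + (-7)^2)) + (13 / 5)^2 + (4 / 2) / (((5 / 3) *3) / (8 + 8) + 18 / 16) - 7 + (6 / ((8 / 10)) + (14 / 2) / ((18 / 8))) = 5100091 / 10350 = 492.76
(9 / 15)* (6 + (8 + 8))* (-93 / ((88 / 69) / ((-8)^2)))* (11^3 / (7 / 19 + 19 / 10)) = -15578833248 / 431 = -36145784.80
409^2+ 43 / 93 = 15557176 / 93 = 167281.46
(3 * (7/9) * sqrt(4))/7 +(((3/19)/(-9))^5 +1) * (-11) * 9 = -6574042834/66854673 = -98.33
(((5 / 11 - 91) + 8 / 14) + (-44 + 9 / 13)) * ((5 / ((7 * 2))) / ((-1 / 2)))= 667075 / 7007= 95.20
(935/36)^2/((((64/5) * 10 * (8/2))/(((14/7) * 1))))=874225/331776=2.63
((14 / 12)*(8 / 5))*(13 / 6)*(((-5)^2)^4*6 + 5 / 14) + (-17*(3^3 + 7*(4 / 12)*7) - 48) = 85305451 / 9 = 9478383.44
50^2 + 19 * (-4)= 2424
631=631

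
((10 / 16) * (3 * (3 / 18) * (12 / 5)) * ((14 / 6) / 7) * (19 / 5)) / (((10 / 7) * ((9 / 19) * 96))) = 2527 / 172800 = 0.01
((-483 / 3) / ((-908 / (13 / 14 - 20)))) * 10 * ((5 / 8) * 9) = -1381725 / 7264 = -190.22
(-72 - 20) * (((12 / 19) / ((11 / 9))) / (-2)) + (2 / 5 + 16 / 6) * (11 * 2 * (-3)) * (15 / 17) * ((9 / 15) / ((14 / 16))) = -12272616 / 124355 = -98.69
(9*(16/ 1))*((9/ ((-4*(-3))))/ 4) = 27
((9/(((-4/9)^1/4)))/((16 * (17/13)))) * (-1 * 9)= 9477/272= 34.84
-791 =-791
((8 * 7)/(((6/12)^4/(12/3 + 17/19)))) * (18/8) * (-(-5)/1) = 937440/19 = 49338.95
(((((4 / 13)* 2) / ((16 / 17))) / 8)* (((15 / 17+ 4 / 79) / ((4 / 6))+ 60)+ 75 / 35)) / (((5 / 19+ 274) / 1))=840731 / 44399264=0.02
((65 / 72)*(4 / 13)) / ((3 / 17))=85 / 54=1.57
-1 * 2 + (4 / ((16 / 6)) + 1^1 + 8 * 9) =145 / 2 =72.50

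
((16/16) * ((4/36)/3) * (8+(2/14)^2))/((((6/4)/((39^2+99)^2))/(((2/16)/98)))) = 1591650/2401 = 662.91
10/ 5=2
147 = 147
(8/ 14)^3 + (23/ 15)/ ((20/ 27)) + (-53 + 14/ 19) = -32589281/ 651700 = -50.01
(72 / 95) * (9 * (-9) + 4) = -5544 / 95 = -58.36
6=6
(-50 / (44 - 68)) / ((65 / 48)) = 20 / 13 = 1.54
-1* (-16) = 16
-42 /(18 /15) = -35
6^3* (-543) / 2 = -58644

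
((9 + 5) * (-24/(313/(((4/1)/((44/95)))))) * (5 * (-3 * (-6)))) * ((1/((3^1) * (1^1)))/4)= -239400/3443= -69.53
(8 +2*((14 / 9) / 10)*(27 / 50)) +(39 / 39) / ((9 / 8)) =10189 / 1125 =9.06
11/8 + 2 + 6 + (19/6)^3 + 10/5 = 2329/54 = 43.13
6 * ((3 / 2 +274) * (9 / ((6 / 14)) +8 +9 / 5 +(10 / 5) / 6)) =257317 / 5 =51463.40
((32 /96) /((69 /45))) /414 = 5 /9522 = 0.00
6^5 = 7776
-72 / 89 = -0.81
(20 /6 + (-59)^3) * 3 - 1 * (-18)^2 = -616451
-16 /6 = -8 /3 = -2.67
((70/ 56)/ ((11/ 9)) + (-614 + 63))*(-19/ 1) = 459781/ 44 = 10449.57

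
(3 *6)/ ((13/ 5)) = 90/ 13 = 6.92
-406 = -406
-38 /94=-19 /47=-0.40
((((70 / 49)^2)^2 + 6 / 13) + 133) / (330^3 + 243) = 4295735 / 1121709165759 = 0.00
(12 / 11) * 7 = 84 / 11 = 7.64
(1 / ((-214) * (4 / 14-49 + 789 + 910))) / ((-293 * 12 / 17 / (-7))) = -833 / 8692002048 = -0.00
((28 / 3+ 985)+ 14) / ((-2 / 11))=-33275 / 6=-5545.83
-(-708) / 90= 118 / 15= 7.87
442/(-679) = -442/679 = -0.65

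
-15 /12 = -5 /4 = -1.25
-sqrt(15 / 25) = -sqrt(15) / 5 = -0.77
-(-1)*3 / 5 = 3 / 5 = 0.60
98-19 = 79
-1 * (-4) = 4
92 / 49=1.88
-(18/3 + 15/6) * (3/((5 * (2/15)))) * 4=-153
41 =41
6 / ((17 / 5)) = 30 / 17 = 1.76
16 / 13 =1.23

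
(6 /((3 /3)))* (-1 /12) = -1 /2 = -0.50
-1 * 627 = -627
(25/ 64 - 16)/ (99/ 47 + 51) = -0.29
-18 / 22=-0.82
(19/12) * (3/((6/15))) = 95/8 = 11.88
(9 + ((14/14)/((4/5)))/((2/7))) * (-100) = -2675/2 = -1337.50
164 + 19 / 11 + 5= 1878 / 11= 170.73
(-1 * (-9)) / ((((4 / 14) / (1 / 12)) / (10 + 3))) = 273 / 8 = 34.12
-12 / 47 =-0.26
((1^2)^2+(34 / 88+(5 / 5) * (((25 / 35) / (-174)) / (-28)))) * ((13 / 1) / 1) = 6761833 / 375144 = 18.02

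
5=5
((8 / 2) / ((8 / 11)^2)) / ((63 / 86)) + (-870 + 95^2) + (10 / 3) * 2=4118683 / 504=8171.99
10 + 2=12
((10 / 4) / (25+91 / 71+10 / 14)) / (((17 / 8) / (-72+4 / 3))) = -2107280 / 684267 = -3.08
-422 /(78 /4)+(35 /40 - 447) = -145943 /312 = -467.77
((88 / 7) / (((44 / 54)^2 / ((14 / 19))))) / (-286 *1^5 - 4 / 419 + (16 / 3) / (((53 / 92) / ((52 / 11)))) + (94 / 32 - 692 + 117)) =-3108269376 / 181411957421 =-0.02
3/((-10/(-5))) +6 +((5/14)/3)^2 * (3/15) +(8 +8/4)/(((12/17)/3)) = 88205/1764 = 50.00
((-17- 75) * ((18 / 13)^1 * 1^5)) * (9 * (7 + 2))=-134136 / 13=-10318.15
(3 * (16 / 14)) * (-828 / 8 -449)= -13260 / 7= -1894.29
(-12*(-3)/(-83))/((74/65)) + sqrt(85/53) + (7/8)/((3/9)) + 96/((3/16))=sqrt(4505)/53 + 12633947/24568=515.51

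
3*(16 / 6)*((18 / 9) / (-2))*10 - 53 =-133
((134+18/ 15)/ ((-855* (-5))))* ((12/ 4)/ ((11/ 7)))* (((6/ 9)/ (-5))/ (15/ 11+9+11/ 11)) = -9464/ 13359375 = -0.00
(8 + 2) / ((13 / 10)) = 100 / 13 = 7.69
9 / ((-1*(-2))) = 9 / 2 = 4.50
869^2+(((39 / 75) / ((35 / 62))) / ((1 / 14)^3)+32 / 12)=284134231 / 375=757691.28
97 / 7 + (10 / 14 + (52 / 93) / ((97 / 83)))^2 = 60928611928 / 3987543609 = 15.28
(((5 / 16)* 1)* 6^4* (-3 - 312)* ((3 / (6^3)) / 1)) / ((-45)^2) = -7 / 8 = -0.88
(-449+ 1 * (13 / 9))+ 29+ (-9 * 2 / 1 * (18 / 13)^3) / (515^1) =-4263135769 / 10183095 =-418.65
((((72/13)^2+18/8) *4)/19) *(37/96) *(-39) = -823509/7904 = -104.19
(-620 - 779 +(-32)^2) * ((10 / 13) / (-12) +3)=-28625 / 26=-1100.96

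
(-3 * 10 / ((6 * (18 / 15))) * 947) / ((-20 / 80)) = 47350 / 3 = 15783.33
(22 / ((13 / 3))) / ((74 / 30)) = 990 / 481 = 2.06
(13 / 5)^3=2197 / 125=17.58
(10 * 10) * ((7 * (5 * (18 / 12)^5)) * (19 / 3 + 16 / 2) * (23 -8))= 45714375 / 8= 5714296.88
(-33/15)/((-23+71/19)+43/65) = 2717/22973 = 0.12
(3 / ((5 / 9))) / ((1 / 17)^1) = 459 / 5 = 91.80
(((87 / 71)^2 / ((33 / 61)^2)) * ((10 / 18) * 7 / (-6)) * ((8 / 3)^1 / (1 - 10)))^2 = 191940845259091600 / 197723910945541761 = 0.97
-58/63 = -0.92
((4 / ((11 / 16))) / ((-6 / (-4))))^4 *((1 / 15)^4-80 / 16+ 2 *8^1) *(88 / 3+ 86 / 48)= 1550909603577856 / 20012416875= 77497.37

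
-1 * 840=-840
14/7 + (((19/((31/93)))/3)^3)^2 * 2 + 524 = 94092288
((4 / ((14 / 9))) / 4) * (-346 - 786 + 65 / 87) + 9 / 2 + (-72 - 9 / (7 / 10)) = -163941 / 203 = -807.59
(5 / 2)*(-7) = -17.50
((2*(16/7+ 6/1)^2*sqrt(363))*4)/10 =148016*sqrt(3)/245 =1046.41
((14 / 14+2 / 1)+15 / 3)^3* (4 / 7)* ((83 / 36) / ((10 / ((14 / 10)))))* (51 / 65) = 361216 / 4875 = 74.10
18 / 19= 0.95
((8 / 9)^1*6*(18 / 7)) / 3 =32 / 7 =4.57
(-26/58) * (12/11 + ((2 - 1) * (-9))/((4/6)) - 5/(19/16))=90311/12122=7.45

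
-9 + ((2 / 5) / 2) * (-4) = -49 / 5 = -9.80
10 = 10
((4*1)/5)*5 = 4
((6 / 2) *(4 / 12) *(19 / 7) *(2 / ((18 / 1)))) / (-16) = -19 / 1008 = -0.02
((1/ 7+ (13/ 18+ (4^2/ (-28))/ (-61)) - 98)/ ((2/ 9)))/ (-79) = 746507/ 134932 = 5.53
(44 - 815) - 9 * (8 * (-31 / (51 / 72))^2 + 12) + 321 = -40015854 / 289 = -138463.16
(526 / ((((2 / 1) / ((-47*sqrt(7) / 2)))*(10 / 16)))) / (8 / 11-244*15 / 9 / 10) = 815826*sqrt(7) / 3295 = 655.08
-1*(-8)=8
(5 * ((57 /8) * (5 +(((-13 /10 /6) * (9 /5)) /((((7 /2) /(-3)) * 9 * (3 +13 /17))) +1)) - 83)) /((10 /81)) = -583216443 /358400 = -1627.28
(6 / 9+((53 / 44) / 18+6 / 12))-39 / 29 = -2555 / 22968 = -0.11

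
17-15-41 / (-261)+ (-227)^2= 51531.16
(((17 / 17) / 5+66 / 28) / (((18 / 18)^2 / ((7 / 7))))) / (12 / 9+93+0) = 537 / 19810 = 0.03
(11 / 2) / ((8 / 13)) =143 / 16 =8.94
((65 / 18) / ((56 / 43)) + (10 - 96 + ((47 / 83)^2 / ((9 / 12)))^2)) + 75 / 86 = -82.17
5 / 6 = 0.83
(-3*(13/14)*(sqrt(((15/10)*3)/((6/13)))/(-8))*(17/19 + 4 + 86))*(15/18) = 82.36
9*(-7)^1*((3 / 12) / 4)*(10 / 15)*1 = -2.62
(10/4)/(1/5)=25/2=12.50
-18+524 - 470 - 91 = -55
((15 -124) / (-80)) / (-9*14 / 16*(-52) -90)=109 / 25560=0.00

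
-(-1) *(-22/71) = -22/71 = -0.31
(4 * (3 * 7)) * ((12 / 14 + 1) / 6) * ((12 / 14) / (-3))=-52 / 7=-7.43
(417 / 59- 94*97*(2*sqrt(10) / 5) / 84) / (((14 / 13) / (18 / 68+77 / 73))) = 17753775 / 2050132- 38819885*sqrt(10) / 729708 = -159.57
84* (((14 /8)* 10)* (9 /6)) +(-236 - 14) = 1955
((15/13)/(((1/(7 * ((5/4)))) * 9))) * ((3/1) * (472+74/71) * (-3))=-8816325/1846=-4775.91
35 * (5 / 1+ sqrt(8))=70 * sqrt(2)+ 175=273.99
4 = 4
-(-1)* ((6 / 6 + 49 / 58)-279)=-16075 / 58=-277.16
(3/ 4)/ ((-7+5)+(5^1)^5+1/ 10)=15/ 62462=0.00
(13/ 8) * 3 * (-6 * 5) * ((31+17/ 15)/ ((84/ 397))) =-1243801/ 56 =-22210.73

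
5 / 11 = 0.45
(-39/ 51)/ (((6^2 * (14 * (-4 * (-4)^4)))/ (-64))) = -13/ 137088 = -0.00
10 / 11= 0.91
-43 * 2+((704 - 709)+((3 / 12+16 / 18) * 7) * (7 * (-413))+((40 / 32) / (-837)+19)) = -23119.70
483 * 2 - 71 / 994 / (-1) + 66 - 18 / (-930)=2239637 / 2170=1032.09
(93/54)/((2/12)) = 31/3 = 10.33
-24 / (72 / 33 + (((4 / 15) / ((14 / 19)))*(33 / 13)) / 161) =-10.97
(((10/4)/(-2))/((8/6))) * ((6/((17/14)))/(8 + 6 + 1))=-21/68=-0.31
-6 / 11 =-0.55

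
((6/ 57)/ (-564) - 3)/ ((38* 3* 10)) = -3215/ 1221624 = -0.00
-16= -16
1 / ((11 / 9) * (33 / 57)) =171 / 121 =1.41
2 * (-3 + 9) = 12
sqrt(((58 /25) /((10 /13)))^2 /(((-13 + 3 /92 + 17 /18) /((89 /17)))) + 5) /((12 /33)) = sqrt(465009396898145) /7692500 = 2.80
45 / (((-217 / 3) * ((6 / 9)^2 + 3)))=-1215 / 6727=-0.18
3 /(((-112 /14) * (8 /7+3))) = -21 /232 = -0.09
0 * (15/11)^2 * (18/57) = 0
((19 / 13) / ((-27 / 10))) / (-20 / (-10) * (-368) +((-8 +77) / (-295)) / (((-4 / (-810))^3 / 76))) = 22420 / 6113741033673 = 0.00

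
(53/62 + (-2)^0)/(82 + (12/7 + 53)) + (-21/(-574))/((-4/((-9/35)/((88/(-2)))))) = 18409981/1362308640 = 0.01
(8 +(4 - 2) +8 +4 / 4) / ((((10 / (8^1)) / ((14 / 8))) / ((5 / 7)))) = 19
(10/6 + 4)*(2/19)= 34/57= 0.60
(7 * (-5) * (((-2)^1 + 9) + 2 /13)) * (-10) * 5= 162750 /13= 12519.23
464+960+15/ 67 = 95423/ 67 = 1424.22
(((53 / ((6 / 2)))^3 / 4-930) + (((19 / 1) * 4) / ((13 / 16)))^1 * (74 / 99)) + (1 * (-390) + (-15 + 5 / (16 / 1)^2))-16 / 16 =111125545 / 988416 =112.43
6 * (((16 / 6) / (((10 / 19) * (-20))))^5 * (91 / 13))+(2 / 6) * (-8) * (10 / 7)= -21336407702 / 5537109375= -3.85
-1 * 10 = -10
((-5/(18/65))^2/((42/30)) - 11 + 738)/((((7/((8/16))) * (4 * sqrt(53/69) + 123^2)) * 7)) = 84167843143/130009436200392 - 2176961 * sqrt(3657)/877563694352646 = 0.00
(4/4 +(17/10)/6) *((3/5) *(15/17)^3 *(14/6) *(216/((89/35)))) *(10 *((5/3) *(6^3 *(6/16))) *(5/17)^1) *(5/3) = 515721937500/7433369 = 69379.30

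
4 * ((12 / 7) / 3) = 16 / 7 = 2.29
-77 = -77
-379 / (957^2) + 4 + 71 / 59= 281143282 / 54035091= 5.20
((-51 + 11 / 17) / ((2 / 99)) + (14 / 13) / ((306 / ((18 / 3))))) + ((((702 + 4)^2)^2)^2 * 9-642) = 368293154162116947623057732 / 663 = 555494953487355878767809.50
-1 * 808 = -808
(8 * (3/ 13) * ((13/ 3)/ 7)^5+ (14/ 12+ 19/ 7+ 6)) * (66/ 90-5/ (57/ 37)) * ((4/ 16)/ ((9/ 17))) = -83257030783/ 6983812710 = -11.92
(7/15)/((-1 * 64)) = -0.01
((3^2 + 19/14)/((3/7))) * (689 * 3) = 99905/2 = 49952.50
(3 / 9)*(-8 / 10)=-4 / 15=-0.27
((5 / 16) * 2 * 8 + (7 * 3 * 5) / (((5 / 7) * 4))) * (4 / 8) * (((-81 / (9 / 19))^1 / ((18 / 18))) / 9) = -3173 / 8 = -396.62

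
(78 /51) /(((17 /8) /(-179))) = -37232 /289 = -128.83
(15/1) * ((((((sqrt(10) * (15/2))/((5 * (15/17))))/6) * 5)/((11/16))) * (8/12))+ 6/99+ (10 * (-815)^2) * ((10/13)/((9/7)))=680 * sqrt(10)/33+ 5114532578/1287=3974060.95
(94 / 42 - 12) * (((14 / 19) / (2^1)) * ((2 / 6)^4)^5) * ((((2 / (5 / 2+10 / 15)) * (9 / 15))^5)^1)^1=-0.00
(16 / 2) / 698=0.01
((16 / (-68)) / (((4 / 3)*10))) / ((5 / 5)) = -3 / 170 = -0.02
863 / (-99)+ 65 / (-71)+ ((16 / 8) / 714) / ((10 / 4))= -9.63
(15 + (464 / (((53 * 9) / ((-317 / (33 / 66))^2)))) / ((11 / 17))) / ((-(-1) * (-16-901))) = -3170707633 / 4811499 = -658.99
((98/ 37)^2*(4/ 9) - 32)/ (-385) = 355856/ 4743585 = 0.08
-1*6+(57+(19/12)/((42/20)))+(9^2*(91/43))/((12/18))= 836761/2709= 308.88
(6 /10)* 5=3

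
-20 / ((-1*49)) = 20 / 49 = 0.41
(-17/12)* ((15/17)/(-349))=5/1396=0.00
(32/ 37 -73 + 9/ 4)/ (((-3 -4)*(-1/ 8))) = -20686/ 259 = -79.87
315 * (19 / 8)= 748.12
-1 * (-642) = 642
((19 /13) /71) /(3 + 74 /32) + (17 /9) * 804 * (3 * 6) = 2144646184 /78455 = 27336.00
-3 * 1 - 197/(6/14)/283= -3926/849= -4.62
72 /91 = 0.79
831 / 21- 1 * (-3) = 298 / 7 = 42.57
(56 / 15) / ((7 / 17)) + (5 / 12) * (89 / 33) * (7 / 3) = 69431 / 5940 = 11.69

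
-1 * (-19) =19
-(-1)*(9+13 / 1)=22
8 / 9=0.89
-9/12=-3/4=-0.75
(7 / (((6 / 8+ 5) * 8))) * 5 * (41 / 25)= 287 / 230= 1.25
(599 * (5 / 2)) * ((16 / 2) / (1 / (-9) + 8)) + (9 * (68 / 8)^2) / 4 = 1909791 / 1136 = 1681.15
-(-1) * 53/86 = 53/86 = 0.62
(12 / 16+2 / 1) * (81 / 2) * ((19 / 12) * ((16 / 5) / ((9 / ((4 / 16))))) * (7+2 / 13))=58311 / 520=112.14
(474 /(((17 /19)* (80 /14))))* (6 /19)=4977 /170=29.28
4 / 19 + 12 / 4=61 / 19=3.21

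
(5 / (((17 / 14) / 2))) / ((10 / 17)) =14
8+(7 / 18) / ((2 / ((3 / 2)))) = 199 / 24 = 8.29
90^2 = 8100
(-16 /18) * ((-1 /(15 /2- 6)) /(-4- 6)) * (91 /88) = -91 /1485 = -0.06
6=6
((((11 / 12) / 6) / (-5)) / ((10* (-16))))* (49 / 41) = 539 / 2361600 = 0.00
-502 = -502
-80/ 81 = -0.99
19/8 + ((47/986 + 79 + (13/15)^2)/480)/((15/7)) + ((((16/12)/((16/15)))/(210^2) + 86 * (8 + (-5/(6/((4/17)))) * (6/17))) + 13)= 928072274715829/1330567560000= 697.50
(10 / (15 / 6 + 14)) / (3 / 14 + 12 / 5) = 1400 / 6039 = 0.23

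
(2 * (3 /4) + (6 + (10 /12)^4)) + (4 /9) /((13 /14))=142549 /16848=8.46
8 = 8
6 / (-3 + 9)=1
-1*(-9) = 9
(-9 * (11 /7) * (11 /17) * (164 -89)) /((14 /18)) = -735075 /833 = -882.44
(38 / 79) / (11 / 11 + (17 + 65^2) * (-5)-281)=-19 / 848855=-0.00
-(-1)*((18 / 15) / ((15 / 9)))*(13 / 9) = 26 / 25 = 1.04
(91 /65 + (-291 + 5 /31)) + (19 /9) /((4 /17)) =-1565003 /5580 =-280.47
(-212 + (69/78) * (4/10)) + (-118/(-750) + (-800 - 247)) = -6135133/4875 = -1258.49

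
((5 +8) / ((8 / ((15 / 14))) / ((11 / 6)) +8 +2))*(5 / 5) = 715 / 774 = 0.92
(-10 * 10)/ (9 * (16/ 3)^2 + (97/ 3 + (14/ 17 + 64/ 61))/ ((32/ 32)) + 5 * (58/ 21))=-725900/ 2206849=-0.33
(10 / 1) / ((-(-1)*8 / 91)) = 455 / 4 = 113.75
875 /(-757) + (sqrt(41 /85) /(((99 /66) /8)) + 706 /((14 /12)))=16 * sqrt(3485) /255 + 3200527 /5299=607.69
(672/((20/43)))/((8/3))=2709/5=541.80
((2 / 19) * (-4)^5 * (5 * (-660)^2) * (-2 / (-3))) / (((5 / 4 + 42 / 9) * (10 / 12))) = -42821222400 / 1349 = -31742937.29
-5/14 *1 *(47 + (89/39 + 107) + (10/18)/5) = -6535/117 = -55.85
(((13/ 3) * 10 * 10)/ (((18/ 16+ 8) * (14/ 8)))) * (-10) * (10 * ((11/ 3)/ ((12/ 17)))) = -194480000/ 13797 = -14095.82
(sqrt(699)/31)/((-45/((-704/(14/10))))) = 704 *sqrt(699)/1953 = 9.53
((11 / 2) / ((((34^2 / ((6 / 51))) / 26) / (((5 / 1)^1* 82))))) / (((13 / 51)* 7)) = 6765 / 2023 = 3.34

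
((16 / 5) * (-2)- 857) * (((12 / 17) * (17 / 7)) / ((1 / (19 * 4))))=-3937104 / 35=-112488.69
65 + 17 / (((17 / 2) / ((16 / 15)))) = 1007 / 15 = 67.13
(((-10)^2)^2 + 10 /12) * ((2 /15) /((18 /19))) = 228019 /162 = 1407.52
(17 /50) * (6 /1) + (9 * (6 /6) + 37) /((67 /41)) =50567 /1675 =30.19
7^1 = 7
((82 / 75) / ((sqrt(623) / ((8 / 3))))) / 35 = 656 * sqrt(623) / 4906125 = 0.00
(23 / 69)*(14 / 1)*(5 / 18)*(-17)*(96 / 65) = -3808 / 117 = -32.55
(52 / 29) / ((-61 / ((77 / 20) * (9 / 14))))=-1287 / 17690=-0.07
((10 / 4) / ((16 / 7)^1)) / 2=35 / 64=0.55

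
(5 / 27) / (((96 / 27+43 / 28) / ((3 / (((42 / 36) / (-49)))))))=-5880 / 1283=-4.58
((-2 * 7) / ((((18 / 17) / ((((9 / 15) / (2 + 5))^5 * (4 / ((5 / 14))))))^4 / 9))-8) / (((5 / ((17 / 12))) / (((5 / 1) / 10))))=-4810604194940984683747439222087 / 4244650760242044925689697265625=-1.13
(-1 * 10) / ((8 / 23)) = -115 / 4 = -28.75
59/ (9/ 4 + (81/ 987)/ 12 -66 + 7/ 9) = -349398/ 372881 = -0.94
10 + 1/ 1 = 11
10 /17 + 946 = 16092 /17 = 946.59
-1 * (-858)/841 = 858/841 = 1.02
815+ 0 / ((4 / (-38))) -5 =810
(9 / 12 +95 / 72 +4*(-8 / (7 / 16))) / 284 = -35821 / 143136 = -0.25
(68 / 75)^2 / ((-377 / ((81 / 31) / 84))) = -3468 / 51130625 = -0.00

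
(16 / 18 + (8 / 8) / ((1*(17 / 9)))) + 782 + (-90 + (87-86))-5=105481 / 153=689.42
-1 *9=-9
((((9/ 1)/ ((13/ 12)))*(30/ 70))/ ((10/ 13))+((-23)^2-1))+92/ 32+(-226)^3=-3231939339/ 280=-11542640.50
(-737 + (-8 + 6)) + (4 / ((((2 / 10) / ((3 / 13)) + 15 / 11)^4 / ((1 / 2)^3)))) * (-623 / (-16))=-433234506393473 / 586869112832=-738.21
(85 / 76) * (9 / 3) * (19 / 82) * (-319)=-81345 / 328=-248.00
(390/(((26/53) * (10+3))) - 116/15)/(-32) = -10417/6240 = -1.67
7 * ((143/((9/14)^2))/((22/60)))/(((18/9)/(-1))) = -89180/27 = -3302.96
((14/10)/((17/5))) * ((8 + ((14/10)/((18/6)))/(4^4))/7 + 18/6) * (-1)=-1.71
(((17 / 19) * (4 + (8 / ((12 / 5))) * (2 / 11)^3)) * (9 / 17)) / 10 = 24078 / 126445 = 0.19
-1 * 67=-67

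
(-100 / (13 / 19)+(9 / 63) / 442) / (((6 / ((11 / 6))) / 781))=-1294947203 / 37128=-34877.91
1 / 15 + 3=46 / 15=3.07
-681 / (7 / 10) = -972.86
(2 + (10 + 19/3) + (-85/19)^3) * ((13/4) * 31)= -295223695/41154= -7173.63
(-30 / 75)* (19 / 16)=-19 / 40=-0.48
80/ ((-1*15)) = -16/ 3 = -5.33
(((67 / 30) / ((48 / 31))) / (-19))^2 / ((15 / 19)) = 4313929 / 590976000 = 0.01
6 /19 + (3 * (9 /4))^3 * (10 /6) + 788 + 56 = 1649983 /1216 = 1356.89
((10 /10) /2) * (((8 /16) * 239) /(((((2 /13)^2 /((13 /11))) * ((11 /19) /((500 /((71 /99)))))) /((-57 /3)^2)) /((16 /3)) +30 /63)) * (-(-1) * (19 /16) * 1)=59875673937625 /401845953956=149.00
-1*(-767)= 767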